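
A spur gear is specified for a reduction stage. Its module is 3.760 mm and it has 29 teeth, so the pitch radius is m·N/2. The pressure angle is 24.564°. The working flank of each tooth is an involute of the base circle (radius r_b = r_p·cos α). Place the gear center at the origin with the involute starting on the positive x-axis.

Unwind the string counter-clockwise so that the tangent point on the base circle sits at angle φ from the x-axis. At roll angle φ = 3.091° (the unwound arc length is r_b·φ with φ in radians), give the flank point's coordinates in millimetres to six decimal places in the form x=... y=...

x=49.657908 y=0.002594

pitch radius r_p = m·N/2 = 3.760·29/2 = 54.520000
base radius r_b = r_p·cos α = 54.520000·cos 24.564° = 49.585803
roll angle φ = 3.091° = 0.05394813 rad
x = r_b·(cos φ + φ·sin φ) = 49.585803·(0.99854515 + 0.05394813·0.05392196) = 49.657908
y = r_b·(sin φ − φ·cos φ) = 49.585803·(0.05392196 − 0.05394813·0.99854515) = 0.002594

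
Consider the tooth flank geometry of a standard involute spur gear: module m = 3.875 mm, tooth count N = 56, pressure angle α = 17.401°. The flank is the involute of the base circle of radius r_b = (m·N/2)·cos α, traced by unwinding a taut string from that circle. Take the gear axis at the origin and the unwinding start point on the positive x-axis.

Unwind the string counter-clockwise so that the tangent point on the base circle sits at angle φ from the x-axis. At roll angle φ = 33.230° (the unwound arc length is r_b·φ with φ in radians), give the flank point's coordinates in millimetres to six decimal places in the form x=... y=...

pitch radius r_p = m·N/2 = 3.875·56/2 = 108.500000
base radius r_b = r_p·cos α = 108.500000·cos 17.401° = 103.534509
roll angle φ = 33.230° = 0.57997291 rad
x = r_b·(cos φ + φ·sin φ) = 103.534509·(0.83647750 + 0.57997291·0.54800128) = 119.510235
y = r_b·(sin φ − φ·cos φ) = 103.534509·(0.54800128 − 0.57997291·0.83647750) = 6.508903

x=119.510235 y=6.508903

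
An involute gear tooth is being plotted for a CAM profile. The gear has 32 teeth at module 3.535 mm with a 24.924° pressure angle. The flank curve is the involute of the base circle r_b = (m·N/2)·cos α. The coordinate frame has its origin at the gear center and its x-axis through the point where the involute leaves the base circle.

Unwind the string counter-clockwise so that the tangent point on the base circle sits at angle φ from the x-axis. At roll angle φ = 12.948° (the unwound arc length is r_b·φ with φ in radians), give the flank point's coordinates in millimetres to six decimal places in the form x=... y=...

pitch radius r_p = m·N/2 = 3.535·32/2 = 56.560000
base radius r_b = r_p·cos α = 56.560000·cos 24.924° = 51.292430
roll angle φ = 12.948° = 0.22598523 rad
x = r_b·(cos φ + φ·sin φ) = 51.292430·(0.97457382 + 0.22598523·0.22406665) = 52.585490
y = r_b·(sin φ − φ·cos φ) = 51.292430·(0.22406665 − 0.22598523·0.97457382) = 0.196315

x=52.585490 y=0.196315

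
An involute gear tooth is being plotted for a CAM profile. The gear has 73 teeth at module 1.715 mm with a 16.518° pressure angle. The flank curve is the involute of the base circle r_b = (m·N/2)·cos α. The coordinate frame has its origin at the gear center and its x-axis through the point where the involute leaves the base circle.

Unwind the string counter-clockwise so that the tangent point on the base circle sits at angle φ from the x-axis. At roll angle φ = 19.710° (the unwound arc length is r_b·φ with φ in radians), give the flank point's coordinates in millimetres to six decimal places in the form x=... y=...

pitch radius r_p = m·N/2 = 1.715·73/2 = 62.597500
base radius r_b = r_p·cos α = 62.597500·cos 16.518° = 60.014130
roll angle φ = 19.710° = 0.34400440 rad
x = r_b·(cos φ + φ·sin φ) = 60.014130·(0.94141170 + 0.34400440·0.33725957) = 63.460770
y = r_b·(sin φ − φ·cos φ) = 60.014130·(0.33725957 − 0.34400440·0.94141170) = 0.804778

x=63.460770 y=0.804778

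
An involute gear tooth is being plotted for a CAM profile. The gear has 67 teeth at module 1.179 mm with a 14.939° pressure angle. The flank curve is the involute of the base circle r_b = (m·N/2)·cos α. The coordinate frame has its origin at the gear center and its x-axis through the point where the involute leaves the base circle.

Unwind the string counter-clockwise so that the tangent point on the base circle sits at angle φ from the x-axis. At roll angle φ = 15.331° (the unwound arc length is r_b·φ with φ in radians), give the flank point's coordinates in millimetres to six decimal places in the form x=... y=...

x=39.503325 y=0.241956

pitch radius r_p = m·N/2 = 1.179·67/2 = 39.496500
base radius r_b = r_p·cos α = 39.496500·cos 14.939° = 38.161551
roll angle φ = 15.331° = 0.26757643 rad
x = r_b·(cos φ + φ·sin φ) = 38.161551·(0.96441451 + 0.26757643·0.26439489) = 39.503325
y = r_b·(sin φ − φ·cos φ) = 38.161551·(0.26439489 − 0.26757643·0.96441451) = 0.241956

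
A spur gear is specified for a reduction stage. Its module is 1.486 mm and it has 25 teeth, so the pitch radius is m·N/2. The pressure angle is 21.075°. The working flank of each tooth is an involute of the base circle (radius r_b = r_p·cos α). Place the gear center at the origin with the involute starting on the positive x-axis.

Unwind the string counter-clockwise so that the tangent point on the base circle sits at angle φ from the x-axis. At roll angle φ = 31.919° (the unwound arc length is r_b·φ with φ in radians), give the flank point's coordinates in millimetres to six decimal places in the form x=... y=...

pitch radius r_p = m·N/2 = 1.486·25/2 = 18.575000
base radius r_b = r_p·cos α = 18.575000·cos 21.075° = 17.332528
roll angle φ = 31.919° = 0.55709164 rad
x = r_b·(cos φ + φ·sin φ) = 17.332528·(0.84879640 + 0.55709164·0.52871984) = 19.817004
y = r_b·(sin φ − φ·cos φ) = 17.332528·(0.52871984 − 0.55709164·0.84879640) = 0.968237

x=19.817004 y=0.968237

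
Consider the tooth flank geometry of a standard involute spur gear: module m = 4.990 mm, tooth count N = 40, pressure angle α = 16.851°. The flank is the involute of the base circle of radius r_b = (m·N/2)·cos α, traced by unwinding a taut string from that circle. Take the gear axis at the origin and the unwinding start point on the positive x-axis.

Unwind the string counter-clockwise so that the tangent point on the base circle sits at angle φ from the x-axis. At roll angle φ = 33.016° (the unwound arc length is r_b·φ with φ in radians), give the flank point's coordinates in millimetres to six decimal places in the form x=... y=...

pitch radius r_p = m·N/2 = 4.990·40/2 = 99.800000
base radius r_b = r_p·cos α = 99.800000·cos 16.851° = 95.514772
roll angle φ = 33.016° = 0.57623791 rad
x = r_b·(cos φ + φ·sin φ) = 95.514772·(0.83851844 + 0.57623791·0.54487321) = 110.080302
y = r_b·(sin φ − φ·cos φ) = 95.514772·(0.54487321 − 0.57623791·0.83851844) = 5.892030

x=110.080302 y=5.892030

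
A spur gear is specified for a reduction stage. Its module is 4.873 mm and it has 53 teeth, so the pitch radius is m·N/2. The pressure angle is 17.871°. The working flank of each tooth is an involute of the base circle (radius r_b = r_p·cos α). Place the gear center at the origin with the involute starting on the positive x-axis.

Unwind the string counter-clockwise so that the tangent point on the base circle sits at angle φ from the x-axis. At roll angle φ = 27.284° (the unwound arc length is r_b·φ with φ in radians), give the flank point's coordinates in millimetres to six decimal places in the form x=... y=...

x=136.058622 y=4.324340

pitch radius r_p = m·N/2 = 4.873·53/2 = 129.134500
base radius r_b = r_p·cos α = 129.134500·cos 17.871° = 122.903741
roll angle φ = 27.284° = 0.47619563 rad
x = r_b·(cos φ + φ·sin φ) = 122.903741·(0.88874528 + 0.47619563·0.45840139) = 136.058622
y = r_b·(sin φ − φ·cos φ) = 122.903741·(0.45840139 − 0.47619563·0.88874528) = 4.324340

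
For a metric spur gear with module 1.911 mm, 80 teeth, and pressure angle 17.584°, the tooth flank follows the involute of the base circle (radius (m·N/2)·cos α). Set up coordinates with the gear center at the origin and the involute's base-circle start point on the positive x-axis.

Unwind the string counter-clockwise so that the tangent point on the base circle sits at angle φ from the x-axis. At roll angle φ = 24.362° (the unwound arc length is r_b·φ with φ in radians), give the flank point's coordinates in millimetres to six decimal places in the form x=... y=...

pitch radius r_p = m·N/2 = 1.911·80/2 = 76.440000
base radius r_b = r_p·cos α = 76.440000·cos 17.584° = 72.868346
roll angle φ = 24.362° = 0.42519711 rad
x = r_b·(cos φ + φ·sin φ) = 72.868346·(0.91095744 + 0.42519711·0.41250035) = 79.160630
y = r_b·(sin φ − φ·cos φ) = 72.868346·(0.41250035 − 0.42519711·0.91095744) = 1.833650

x=79.160630 y=1.833650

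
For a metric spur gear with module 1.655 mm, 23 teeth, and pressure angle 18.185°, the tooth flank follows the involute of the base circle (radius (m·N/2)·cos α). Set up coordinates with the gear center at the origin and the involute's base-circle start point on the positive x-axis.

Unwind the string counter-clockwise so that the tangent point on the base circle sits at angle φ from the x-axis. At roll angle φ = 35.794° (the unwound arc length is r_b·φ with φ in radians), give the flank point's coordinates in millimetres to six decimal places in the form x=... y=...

pitch radius r_p = m·N/2 = 1.655·23/2 = 19.032500
base radius r_b = r_p·cos α = 19.032500·cos 18.185° = 18.081899
roll angle φ = 35.794° = 0.62472315 rad
x = r_b·(cos φ + φ·sin φ) = 18.081899·(0.81112507 + 0.62472315·0.58487274) = 21.273510
y = r_b·(sin φ − φ·cos φ) = 18.081899·(0.58487274 − 0.62472315·0.81112507) = 1.412994

x=21.273510 y=1.412994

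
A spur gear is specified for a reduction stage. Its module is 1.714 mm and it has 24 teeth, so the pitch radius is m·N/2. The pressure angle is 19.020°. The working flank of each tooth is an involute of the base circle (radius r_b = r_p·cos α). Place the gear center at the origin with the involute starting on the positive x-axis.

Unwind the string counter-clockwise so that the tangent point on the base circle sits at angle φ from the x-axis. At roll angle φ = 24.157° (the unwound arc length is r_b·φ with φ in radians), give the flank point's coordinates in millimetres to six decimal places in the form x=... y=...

pitch radius r_p = m·N/2 = 1.714·24/2 = 20.568000
base radius r_b = r_p·cos α = 20.568000·cos 19.020° = 19.445087
roll angle φ = 24.157° = 0.42161919 rad
x = r_b·(cos φ + φ·sin φ) = 19.445087·(0.91242750 + 0.42161919·0.40923838) = 21.097341
y = r_b·(sin φ − φ·cos φ) = 19.445087·(0.40923838 − 0.42161919·0.91242750) = 0.477210

x=21.097341 y=0.477210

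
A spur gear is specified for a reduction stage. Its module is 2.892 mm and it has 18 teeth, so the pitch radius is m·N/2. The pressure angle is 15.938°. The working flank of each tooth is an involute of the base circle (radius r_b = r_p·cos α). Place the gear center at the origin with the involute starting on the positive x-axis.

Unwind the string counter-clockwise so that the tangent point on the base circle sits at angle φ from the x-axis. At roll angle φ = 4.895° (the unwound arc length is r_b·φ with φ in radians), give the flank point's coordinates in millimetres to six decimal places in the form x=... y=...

pitch radius r_p = m·N/2 = 2.892·18/2 = 26.028000
base radius r_b = r_p·cos α = 26.028000·cos 15.938° = 25.027468
roll angle φ = 4.895° = 0.08543387 rad
x = r_b·(cos φ + φ·sin φ) = 25.027468·(0.99635275 + 0.08543387·0.08532998) = 25.118639
y = r_b·(sin φ − φ·cos φ) = 25.027468·(0.08532998 − 0.08543387·0.99635275) = 0.005198

x=25.118639 y=0.005198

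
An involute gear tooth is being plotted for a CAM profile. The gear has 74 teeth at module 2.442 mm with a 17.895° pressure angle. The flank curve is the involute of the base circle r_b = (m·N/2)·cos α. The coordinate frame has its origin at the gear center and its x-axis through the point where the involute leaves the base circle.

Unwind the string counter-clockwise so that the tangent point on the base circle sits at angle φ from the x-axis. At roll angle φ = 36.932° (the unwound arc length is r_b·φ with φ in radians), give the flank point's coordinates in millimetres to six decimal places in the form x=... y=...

x=102.032235 y=7.361696

pitch radius r_p = m·N/2 = 2.442·74/2 = 90.354000
base radius r_b = r_p·cos α = 90.354000·cos 17.895° = 85.982784
roll angle φ = 36.932° = 0.64458500 rad
x = r_b·(cos φ + φ·sin φ) = 85.982784·(0.79934920 + 0.64458500·0.60086676) = 102.032235
y = r_b·(sin φ − φ·cos φ) = 85.982784·(0.60086676 − 0.64458500·0.79934920) = 7.361696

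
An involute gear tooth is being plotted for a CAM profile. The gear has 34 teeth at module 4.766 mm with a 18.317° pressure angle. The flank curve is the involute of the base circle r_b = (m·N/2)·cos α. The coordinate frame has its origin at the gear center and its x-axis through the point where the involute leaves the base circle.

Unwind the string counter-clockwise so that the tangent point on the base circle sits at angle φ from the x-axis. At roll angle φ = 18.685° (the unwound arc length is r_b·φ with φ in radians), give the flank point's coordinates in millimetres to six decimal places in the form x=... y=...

x=80.898777 y=0.879803

pitch radius r_p = m·N/2 = 4.766·34/2 = 81.022000
base radius r_b = r_p·cos α = 81.022000·cos 18.317° = 76.916799
roll angle φ = 18.685° = 0.32611477 rad
x = r_b·(cos φ + φ·sin φ) = 76.916799·(0.94729418 + 0.32611477·0.32036500) = 80.898777
y = r_b·(sin φ − φ·cos φ) = 76.916799·(0.32036500 − 0.32611477·0.94729418) = 0.879803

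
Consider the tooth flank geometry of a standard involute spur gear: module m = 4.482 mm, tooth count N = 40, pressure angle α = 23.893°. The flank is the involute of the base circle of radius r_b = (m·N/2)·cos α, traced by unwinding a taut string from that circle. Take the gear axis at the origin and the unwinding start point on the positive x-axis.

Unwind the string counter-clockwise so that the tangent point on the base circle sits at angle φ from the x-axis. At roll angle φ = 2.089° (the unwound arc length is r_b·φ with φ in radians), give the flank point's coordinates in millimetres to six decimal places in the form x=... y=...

pitch radius r_p = m·N/2 = 4.482·40/2 = 89.640000
base radius r_b = r_p·cos α = 89.640000·cos 23.893° = 81.958161
roll angle φ = 2.089° = 0.03645993 rad
x = r_b·(cos φ + φ·sin φ) = 81.958161·(0.99933541 + 0.03645993·0.03645185) = 82.012617
y = r_b·(sin φ − φ·cos φ) = 81.958161·(0.03645185 − 0.03645993·0.99933541) = 0.001324

x=82.012617 y=0.001324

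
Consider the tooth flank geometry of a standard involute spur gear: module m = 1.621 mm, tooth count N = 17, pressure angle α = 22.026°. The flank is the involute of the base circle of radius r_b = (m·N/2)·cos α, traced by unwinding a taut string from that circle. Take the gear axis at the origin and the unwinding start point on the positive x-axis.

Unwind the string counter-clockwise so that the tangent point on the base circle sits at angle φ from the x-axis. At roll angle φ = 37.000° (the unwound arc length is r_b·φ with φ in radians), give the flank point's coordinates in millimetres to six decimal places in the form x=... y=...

pitch radius r_p = m·N/2 = 1.621·17/2 = 13.778500
base radius r_b = r_p·cos α = 13.778500·cos 22.026° = 12.772859
roll angle φ = 37.000° = 0.64577182 rad
x = r_b·(cos φ + φ·sin φ) = 12.772859·(0.79863551 + 0.64577182·0.60181502) = 15.164841
y = r_b·(sin φ − φ·cos φ) = 12.772859·(0.60181502 − 0.64577182·0.79863551) = 1.099471

x=15.164841 y=1.099471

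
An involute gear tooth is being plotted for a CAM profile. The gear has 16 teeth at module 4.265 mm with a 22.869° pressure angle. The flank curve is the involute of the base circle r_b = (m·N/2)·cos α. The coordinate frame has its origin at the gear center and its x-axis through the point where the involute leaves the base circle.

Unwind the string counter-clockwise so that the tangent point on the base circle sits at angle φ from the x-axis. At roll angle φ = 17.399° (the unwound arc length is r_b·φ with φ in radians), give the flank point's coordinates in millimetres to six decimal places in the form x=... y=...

x=32.854313 y=0.290756

pitch radius r_p = m·N/2 = 4.265·16/2 = 34.120000
base radius r_b = r_p·cos α = 34.120000·cos 22.869° = 31.438025
roll angle φ = 17.399° = 0.30366984 rad
x = r_b·(cos φ + φ·sin φ) = 31.438025·(0.95424555 + 0.30366984·0.29902414) = 32.854313
y = r_b·(sin φ − φ·cos φ) = 31.438025·(0.29902414 − 0.30366984·0.95424555) = 0.290756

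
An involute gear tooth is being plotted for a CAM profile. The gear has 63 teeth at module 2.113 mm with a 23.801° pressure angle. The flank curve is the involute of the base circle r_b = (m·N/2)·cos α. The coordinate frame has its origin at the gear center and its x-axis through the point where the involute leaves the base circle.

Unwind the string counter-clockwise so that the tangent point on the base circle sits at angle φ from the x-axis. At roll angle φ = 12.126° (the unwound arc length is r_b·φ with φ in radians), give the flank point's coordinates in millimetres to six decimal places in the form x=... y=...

x=62.247411 y=0.191569

pitch radius r_p = m·N/2 = 2.113·63/2 = 66.559500
base radius r_b = r_p·cos α = 66.559500·cos 23.801° = 60.898789
roll angle φ = 12.126° = 0.21163863 rad
x = r_b·(cos φ + φ·sin φ) = 60.898789·(0.97768801 + 0.21163863·0.21006225) = 62.247411
y = r_b·(sin φ − φ·cos φ) = 60.898789·(0.21006225 − 0.21163863·0.97768801) = 0.191569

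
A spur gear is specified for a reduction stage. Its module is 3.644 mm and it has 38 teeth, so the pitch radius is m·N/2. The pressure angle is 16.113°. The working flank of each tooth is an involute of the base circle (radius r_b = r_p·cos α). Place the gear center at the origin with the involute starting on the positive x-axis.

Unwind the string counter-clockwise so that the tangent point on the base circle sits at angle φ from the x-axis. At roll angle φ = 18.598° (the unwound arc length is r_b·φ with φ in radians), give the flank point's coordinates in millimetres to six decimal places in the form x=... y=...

x=69.928547 y=0.750333

pitch radius r_p = m·N/2 = 3.644·38/2 = 69.236000
base radius r_b = r_p·cos α = 69.236000·cos 16.113° = 66.516147
roll angle φ = 18.598° = 0.32459633 rad
x = r_b·(cos φ + φ·sin φ) = 66.516147·(0.94777954 + 0.32459633·0.31892623) = 69.928547
y = r_b·(sin φ − φ·cos φ) = 66.516147·(0.31892623 − 0.32459633·0.94777954) = 0.750333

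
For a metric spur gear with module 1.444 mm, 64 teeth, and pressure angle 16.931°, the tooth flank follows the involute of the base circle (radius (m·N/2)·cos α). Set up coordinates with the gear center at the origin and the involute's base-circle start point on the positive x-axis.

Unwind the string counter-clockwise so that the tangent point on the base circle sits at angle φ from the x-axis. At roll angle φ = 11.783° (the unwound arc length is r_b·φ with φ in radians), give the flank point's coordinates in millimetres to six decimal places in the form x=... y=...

x=45.130088 y=0.127619

pitch radius r_p = m·N/2 = 1.444·64/2 = 46.208000
base radius r_b = r_p·cos α = 46.208000·cos 16.931° = 44.205168
roll angle φ = 11.783° = 0.20565215 rad
x = r_b·(cos φ + φ·sin φ) = 44.205168·(0.97892802 + 0.20565215·0.20420561) = 45.130088
y = r_b·(sin φ − φ·cos φ) = 44.205168·(0.20420561 − 0.20565215·0.97892802) = 0.127619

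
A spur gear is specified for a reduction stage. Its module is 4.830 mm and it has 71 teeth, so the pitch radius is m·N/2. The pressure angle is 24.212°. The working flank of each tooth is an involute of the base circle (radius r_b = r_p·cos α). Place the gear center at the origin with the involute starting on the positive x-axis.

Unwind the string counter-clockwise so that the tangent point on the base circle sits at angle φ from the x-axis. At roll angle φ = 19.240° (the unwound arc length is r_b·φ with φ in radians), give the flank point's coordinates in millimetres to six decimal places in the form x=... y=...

x=164.951960 y=1.951675

pitch radius r_p = m·N/2 = 4.830·71/2 = 171.465000
base radius r_b = r_p·cos α = 171.465000·cos 24.212° = 156.381951
roll angle φ = 19.240° = 0.33580135 rad
x = r_b·(cos φ + φ·sin φ) = 156.381951·(0.94414655 + 0.33580135·0.32952587) = 164.951960
y = r_b·(sin φ − φ·cos φ) = 156.381951·(0.32952587 − 0.33580135·0.94414655) = 1.951675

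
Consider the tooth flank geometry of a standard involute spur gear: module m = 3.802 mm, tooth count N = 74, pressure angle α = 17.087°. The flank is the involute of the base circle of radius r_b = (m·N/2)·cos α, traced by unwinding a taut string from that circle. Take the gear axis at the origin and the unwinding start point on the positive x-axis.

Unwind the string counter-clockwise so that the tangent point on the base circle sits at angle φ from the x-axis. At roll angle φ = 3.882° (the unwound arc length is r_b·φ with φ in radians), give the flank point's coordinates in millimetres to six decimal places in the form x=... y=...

x=134.772888 y=0.013934

pitch radius r_p = m·N/2 = 3.802·74/2 = 140.674000
base radius r_b = r_p·cos α = 140.674000·cos 17.087° = 134.464608
roll angle φ = 3.882° = 0.06775368 rad
x = r_b·(cos φ + φ·sin φ) = 134.464608·(0.99770560 + 0.06775368·0.06770186) = 134.772888
y = r_b·(sin φ − φ·cos φ) = 134.464608·(0.06770186 − 0.06775368·0.99770560) = 0.013934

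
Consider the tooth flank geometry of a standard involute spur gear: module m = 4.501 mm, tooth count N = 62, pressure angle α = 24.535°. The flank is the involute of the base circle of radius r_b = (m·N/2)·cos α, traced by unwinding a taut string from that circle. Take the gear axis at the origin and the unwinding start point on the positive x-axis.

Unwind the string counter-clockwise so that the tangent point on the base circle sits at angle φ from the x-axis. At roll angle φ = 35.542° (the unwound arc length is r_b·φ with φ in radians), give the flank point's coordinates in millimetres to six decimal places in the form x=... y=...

pitch radius r_p = m·N/2 = 4.501·62/2 = 139.531000
base radius r_b = r_p·cos α = 139.531000·cos 24.535° = 126.932436
roll angle φ = 35.542° = 0.62032492 rad
x = r_b·(cos φ + φ·sin φ) = 126.932436·(0.81368962 + 0.62032492·0.58129958) = 149.054759
y = r_b·(sin φ − φ·cos φ) = 126.932436·(0.58129958 − 0.62032492·0.81368962) = 9.716377

x=149.054759 y=9.716377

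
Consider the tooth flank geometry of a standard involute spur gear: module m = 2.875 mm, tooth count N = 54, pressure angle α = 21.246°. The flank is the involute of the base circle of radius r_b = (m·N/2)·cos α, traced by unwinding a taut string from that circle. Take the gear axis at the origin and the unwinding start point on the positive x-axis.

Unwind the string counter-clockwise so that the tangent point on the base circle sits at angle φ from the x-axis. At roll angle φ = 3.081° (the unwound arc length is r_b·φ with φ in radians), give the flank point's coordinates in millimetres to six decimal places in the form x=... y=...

x=72.453601 y=0.003749

pitch radius r_p = m·N/2 = 2.875·54/2 = 77.625000
base radius r_b = r_p·cos α = 77.625000·cos 21.246° = 72.349075
roll angle φ = 3.081° = 0.05377359 rad
x = r_b·(cos φ + φ·sin φ) = 72.349075·(0.99855455 + 0.05377359·0.05374768) = 72.453601
y = r_b·(sin φ − φ·cos φ) = 72.349075·(0.05374768 − 0.05377359·0.99855455) = 0.003749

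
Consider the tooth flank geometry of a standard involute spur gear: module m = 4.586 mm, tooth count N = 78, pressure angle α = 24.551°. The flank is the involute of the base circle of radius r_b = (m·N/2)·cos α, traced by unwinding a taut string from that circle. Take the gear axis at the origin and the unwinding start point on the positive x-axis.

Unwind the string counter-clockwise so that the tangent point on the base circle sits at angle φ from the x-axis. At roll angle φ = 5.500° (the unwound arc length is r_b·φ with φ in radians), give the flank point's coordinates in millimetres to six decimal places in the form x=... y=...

pitch radius r_p = m·N/2 = 4.586·78/2 = 178.854000
base radius r_b = r_p·cos α = 178.854000·cos 24.551° = 162.684129
roll angle φ = 5.500° = 0.09599311 rad
x = r_b·(cos φ + φ·sin φ) = 162.684129·(0.99539620 + 0.09599311·0.09584575) = 163.431944
y = r_b·(sin φ − φ·cos φ) = 162.684129·(0.09584575 − 0.09599311·0.99539620) = 0.047923

x=163.431944 y=0.047923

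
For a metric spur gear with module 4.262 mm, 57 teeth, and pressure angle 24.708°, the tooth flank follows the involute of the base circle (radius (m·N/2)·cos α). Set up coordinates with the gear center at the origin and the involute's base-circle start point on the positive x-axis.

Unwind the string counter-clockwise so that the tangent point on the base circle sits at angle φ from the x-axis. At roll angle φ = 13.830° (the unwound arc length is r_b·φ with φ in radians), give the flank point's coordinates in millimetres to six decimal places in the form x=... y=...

pitch radius r_p = m·N/2 = 4.262·57/2 = 121.467000
base radius r_b = r_p·cos α = 121.467000·cos 24.708° = 110.346675
roll angle φ = 13.830° = 0.24137904 rad
x = r_b·(cos φ + φ·sin φ) = 110.346675·(0.97100925 + 0.24137904·0.23904191) = 113.514613
y = r_b·(sin φ − φ·cos φ) = 110.346675·(0.23904191 − 0.24137904·0.97100925) = 0.514285

x=113.514613 y=0.514285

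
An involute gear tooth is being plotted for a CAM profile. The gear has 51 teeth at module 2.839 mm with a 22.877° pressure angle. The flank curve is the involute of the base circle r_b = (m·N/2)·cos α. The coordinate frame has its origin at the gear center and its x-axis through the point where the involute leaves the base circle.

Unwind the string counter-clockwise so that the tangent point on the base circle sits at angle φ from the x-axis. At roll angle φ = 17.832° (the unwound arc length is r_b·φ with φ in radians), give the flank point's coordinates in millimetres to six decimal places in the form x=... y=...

pitch radius r_p = m·N/2 = 2.839·51/2 = 72.394500
base radius r_b = r_p·cos α = 72.394500·cos 22.877° = 66.700060
roll angle φ = 17.832° = 0.31122711 rad
x = r_b·(cos φ + φ·sin φ) = 66.700060·(0.95195851 + 0.31122711·0.30622703) = 69.852616
y = r_b·(sin φ − φ·cos φ) = 66.700060·(0.30622703 − 0.31122711·0.95195851) = 0.663781

x=69.852616 y=0.663781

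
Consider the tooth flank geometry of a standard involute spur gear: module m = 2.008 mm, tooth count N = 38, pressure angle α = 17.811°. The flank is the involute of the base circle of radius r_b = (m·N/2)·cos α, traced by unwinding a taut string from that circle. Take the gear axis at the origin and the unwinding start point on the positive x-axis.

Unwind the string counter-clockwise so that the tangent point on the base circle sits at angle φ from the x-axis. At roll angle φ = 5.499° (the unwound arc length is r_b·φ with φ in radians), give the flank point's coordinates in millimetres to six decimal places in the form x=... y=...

pitch radius r_p = m·N/2 = 2.008·38/2 = 38.152000
base radius r_b = r_p·cos α = 38.152000·cos 17.811° = 36.323401
roll angle φ = 5.499° = 0.09597566 rad
x = r_b·(cos φ + φ·sin φ) = 36.323401·(0.99539787 + 0.09597566·0.09582838) = 36.490309
y = r_b·(sin φ − φ·cos φ) = 36.323401·(0.09582838 − 0.09597566·0.99539787) = 0.010694

x=36.490309 y=0.010694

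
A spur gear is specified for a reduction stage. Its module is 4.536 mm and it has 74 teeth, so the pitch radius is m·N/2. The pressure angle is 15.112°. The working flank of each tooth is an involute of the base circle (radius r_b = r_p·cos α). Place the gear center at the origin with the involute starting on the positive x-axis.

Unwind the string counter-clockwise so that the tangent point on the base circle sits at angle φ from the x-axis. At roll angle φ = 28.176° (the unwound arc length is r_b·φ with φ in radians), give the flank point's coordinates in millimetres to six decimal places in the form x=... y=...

pitch radius r_p = m·N/2 = 4.536·74/2 = 167.832000
base radius r_b = r_p·cos α = 167.832000·cos 15.112° = 162.028042
roll angle φ = 28.176° = 0.49176397 rad
x = r_b·(cos φ + φ·sin φ) = 162.028042·(0.88150132 + 0.49176397·0.47218156) = 180.451148
y = r_b·(sin φ − φ·cos φ) = 162.028042·(0.47218156 − 0.49176397·0.88150132) = 6.269023

x=180.451148 y=6.269023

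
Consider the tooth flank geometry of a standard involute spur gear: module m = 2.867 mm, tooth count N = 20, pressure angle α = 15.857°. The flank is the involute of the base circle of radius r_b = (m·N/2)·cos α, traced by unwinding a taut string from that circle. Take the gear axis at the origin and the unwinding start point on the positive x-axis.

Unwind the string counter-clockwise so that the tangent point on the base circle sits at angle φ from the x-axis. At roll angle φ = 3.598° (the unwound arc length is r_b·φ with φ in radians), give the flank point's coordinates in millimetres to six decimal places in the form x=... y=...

pitch radius r_p = m·N/2 = 2.867·20/2 = 28.670000
base radius r_b = r_p·cos α = 28.670000·cos 15.857° = 27.579010
roll angle φ = 3.598° = 0.06279695 rad
x = r_b·(cos φ + φ·sin φ) = 27.579010·(0.99802892 + 0.06279695·0.06275568) = 27.633335
y = r_b·(sin φ − φ·cos φ) = 27.579010·(0.06275568 − 0.06279695·0.99802892) = 0.002276

x=27.633335 y=0.002276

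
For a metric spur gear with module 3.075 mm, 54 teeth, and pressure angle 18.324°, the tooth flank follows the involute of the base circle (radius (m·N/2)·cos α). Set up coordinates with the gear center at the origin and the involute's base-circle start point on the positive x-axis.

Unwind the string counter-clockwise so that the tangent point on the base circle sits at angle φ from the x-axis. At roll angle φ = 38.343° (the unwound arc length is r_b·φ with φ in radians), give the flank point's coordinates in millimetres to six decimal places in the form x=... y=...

x=94.536246 y=7.526671

pitch radius r_p = m·N/2 = 3.075·54/2 = 83.025000
base radius r_b = r_p·cos α = 83.025000·cos 18.324° = 78.815124
roll angle φ = 38.343° = 0.66921160 rad
x = r_b·(cos φ + φ·sin φ) = 78.815124·(0.78431101 + 0.66921160·0.62036783) = 94.536246
y = r_b·(sin φ − φ·cos φ) = 78.815124·(0.62036783 − 0.66921160·0.78431101) = 7.526671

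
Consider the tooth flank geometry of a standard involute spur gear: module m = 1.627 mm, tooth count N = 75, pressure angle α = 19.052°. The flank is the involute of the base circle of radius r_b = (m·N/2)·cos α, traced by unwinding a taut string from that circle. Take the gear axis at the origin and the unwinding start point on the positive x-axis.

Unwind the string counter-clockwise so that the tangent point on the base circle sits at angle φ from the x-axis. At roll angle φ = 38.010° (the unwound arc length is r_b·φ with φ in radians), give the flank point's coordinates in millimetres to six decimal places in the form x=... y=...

pitch radius r_p = m·N/2 = 1.627·75/2 = 61.012500
base radius r_b = r_p·cos α = 61.012500·cos 19.052° = 57.670401
roll angle φ = 38.010° = 0.66339965 rad
x = r_b·(cos φ + φ·sin φ) = 57.670401·(0.78790329 + 0.66339965·0.61579900) = 68.998259
y = r_b·(sin φ − φ·cos φ) = 57.670401·(0.61579900 − 0.66339965·0.78790329) = 5.369359

x=68.998259 y=5.369359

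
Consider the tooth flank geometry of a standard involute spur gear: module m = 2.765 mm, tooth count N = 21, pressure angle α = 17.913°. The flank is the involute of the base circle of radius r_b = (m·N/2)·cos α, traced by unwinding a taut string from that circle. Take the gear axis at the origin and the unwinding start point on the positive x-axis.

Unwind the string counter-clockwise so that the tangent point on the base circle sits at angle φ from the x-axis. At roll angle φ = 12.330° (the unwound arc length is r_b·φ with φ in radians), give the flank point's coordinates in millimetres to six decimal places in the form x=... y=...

pitch radius r_p = m·N/2 = 2.765·21/2 = 29.032500
base radius r_b = r_p·cos α = 29.032500·cos 17.913° = 27.625139
roll angle φ = 12.330° = 0.21519910 rad
x = r_b·(cos φ + φ·sin φ) = 27.625139·(0.97693390 + 0.21519910·0.21354194) = 28.257421
y = r_b·(sin φ − φ·cos φ) = 27.625139·(0.21354194 − 0.21519910·0.97693390) = 0.091347

x=28.257421 y=0.091347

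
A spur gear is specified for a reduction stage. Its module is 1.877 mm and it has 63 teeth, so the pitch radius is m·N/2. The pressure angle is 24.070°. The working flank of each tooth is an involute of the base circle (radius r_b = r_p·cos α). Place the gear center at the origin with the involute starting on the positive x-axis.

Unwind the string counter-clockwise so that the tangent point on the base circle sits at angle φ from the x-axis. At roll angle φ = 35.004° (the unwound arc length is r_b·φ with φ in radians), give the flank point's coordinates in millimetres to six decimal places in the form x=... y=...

x=63.138271 y=3.952166

pitch radius r_p = m·N/2 = 1.877·63/2 = 59.125500
base radius r_b = r_p·cos α = 59.125500·cos 24.070° = 53.984411
roll angle φ = 35.004° = 0.61093505 rad
x = r_b·(cos φ + φ·sin φ) = 53.984411·(0.81911200 + 0.61093505·0.57363362) = 63.138271
y = r_b·(sin φ − φ·cos φ) = 53.984411·(0.57363362 − 0.61093505·0.81911200) = 3.952166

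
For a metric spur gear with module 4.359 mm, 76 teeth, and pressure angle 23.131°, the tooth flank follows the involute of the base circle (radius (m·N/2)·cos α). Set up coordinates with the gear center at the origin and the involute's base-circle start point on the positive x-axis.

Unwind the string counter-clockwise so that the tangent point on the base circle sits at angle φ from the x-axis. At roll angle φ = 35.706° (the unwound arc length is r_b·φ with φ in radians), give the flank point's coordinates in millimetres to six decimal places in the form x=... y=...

x=179.094248 y=11.818086

pitch radius r_p = m·N/2 = 4.359·76/2 = 165.642000
base radius r_b = r_p·cos α = 165.642000·cos 23.131° = 152.325889
roll angle φ = 35.706° = 0.62318726 rad
x = r_b·(cos φ + φ·sin φ) = 152.325889·(0.81202241 + 0.62318726·0.58362625) = 179.094248
y = r_b·(sin φ − φ·cos φ) = 152.325889·(0.58362625 − 0.62318726·0.81202241) = 11.818086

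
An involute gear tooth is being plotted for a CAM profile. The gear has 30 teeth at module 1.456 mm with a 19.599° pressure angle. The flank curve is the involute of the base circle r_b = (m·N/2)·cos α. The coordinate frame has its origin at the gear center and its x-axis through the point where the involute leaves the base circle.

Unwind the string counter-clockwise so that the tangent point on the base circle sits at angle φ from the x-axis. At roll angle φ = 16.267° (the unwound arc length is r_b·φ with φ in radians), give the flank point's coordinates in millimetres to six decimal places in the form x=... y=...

x=21.387252 y=0.155690

pitch radius r_p = m·N/2 = 1.456·30/2 = 21.840000
base radius r_b = r_p·cos α = 21.840000·cos 19.599° = 20.574663
roll angle φ = 16.267° = 0.28391271 rad
x = r_b·(cos φ + φ·sin φ) = 20.574663·(0.95996679 + 0.28391271·0.28011385) = 21.387252
y = r_b·(sin φ − φ·cos φ) = 20.574663·(0.28011385 − 0.28391271·0.95996679) = 0.155690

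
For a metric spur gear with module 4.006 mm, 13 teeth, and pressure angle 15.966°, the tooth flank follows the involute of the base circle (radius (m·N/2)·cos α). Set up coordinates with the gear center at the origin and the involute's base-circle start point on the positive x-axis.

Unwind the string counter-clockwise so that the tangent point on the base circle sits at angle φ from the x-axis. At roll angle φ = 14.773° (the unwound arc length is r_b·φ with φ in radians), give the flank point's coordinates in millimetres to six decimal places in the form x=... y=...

x=25.852919 y=0.142091

pitch radius r_p = m·N/2 = 4.006·13/2 = 26.039000
base radius r_b = r_p·cos α = 26.039000·cos 15.966° = 25.034548
roll angle φ = 14.773° = 0.25783749 rad
x = r_b·(cos φ + φ·sin φ) = 25.034548·(0.96694366 + 0.25783749·0.25499012) = 25.852919
y = r_b·(sin φ − φ·cos φ) = 25.034548·(0.25499012 − 0.25783749·0.96694366) = 0.142091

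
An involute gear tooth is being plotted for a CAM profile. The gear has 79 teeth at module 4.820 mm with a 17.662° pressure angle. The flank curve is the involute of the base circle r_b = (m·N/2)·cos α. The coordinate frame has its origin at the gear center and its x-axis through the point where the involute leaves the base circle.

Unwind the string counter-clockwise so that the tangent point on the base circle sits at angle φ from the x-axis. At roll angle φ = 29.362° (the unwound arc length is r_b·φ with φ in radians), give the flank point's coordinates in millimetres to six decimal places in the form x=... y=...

x=203.695820 y=7.926725

pitch radius r_p = m·N/2 = 4.820·79/2 = 190.390000
base radius r_b = r_p·cos α = 190.390000·cos 17.662° = 181.415570
roll angle φ = 29.362° = 0.51246357 rad
x = r_b·(cos φ + φ·sin φ) = 181.415570·(0.87153920 + 0.51246357·0.49032583) = 203.695820
y = r_b·(sin φ − φ·cos φ) = 181.415570·(0.49032583 − 0.51246357·0.87153920) = 7.926725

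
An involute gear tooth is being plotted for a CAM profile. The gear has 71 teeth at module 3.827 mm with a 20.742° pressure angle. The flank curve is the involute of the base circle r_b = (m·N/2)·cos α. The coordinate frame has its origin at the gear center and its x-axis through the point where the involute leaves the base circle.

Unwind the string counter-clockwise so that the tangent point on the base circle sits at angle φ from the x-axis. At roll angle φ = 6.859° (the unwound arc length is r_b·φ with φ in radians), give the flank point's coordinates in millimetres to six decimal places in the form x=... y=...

pitch radius r_p = m·N/2 = 3.827·71/2 = 135.858500
base radius r_b = r_p·cos α = 135.858500·cos 20.742° = 127.052786
roll angle φ = 6.859° = 0.11971213 rad
x = r_b·(cos φ + φ·sin φ) = 127.052786·(0.99284306 + 0.11971213·0.11942641) = 127.959924
y = r_b·(sin φ − φ·cos φ) = 127.052786·(0.11942641 − 0.11971213·0.99284306) = 0.072553

x=127.959924 y=0.072553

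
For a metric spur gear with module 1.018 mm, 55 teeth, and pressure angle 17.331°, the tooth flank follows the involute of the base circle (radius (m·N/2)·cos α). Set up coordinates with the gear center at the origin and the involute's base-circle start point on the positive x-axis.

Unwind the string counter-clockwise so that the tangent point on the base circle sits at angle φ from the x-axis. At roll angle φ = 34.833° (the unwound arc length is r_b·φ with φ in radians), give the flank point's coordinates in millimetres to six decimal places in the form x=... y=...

pitch radius r_p = m·N/2 = 1.018·55/2 = 27.995000
base radius r_b = r_p·cos α = 27.995000·cos 17.331° = 26.724020
roll angle φ = 34.833° = 0.60795054 rad
x = r_b·(cos φ + φ·sin φ) = 26.724020·(0.82082037 + 0.60795054·0.57118642) = 31.215619
y = r_b·(sin φ − φ·cos φ) = 26.724020·(0.57118642 − 0.60795054·0.82082037) = 1.928625

x=31.215619 y=1.928625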